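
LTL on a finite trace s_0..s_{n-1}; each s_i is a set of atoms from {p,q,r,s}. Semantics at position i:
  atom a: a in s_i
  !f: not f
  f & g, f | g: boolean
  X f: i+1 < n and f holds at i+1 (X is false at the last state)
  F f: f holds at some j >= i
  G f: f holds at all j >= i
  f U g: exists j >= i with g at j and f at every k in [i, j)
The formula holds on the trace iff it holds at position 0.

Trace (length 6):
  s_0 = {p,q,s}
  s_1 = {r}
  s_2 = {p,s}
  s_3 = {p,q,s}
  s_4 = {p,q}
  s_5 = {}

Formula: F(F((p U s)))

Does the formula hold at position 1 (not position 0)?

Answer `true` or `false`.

s_0={p,q,s}: F(F((p U s)))=True F((p U s))=True (p U s)=True p=True s=True
s_1={r}: F(F((p U s)))=True F((p U s))=True (p U s)=False p=False s=False
s_2={p,s}: F(F((p U s)))=True F((p U s))=True (p U s)=True p=True s=True
s_3={p,q,s}: F(F((p U s)))=True F((p U s))=True (p U s)=True p=True s=True
s_4={p,q}: F(F((p U s)))=False F((p U s))=False (p U s)=False p=True s=False
s_5={}: F(F((p U s)))=False F((p U s))=False (p U s)=False p=False s=False
Evaluating at position 1: result = True

Answer: true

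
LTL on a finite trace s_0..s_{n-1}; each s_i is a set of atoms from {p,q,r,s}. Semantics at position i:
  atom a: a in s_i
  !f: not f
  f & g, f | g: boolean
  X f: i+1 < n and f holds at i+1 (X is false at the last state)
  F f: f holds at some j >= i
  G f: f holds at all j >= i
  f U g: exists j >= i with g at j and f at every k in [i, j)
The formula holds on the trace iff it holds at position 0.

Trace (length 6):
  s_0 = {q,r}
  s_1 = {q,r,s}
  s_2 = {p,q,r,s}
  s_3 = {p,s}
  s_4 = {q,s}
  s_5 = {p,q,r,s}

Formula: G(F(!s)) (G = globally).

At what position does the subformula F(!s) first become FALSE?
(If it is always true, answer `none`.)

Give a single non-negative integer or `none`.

Answer: 1

Derivation:
s_0={q,r}: F(!s)=True !s=True s=False
s_1={q,r,s}: F(!s)=False !s=False s=True
s_2={p,q,r,s}: F(!s)=False !s=False s=True
s_3={p,s}: F(!s)=False !s=False s=True
s_4={q,s}: F(!s)=False !s=False s=True
s_5={p,q,r,s}: F(!s)=False !s=False s=True
G(F(!s)) holds globally = False
First violation at position 1.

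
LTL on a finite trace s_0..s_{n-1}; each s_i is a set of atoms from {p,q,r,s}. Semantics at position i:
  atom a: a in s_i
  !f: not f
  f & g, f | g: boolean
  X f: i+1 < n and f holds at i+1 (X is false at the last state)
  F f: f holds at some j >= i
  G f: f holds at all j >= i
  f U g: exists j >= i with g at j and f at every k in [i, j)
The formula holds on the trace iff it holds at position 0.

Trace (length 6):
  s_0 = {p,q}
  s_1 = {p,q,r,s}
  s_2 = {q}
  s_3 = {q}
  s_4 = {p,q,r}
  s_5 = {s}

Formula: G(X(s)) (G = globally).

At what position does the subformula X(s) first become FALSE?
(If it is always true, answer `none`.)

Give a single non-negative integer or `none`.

Answer: 1

Derivation:
s_0={p,q}: X(s)=True s=False
s_1={p,q,r,s}: X(s)=False s=True
s_2={q}: X(s)=False s=False
s_3={q}: X(s)=False s=False
s_4={p,q,r}: X(s)=True s=False
s_5={s}: X(s)=False s=True
G(X(s)) holds globally = False
First violation at position 1.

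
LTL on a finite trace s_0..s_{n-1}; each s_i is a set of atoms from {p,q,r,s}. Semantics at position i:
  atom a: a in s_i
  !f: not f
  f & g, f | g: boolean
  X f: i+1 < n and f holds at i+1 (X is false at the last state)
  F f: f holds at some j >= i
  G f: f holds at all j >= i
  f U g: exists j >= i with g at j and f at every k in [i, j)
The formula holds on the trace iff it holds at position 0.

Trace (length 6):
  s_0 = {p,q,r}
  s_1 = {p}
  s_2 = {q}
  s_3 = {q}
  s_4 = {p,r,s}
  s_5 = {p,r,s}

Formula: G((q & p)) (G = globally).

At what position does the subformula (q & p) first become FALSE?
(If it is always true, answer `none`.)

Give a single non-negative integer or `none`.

Answer: 1

Derivation:
s_0={p,q,r}: (q & p)=True q=True p=True
s_1={p}: (q & p)=False q=False p=True
s_2={q}: (q & p)=False q=True p=False
s_3={q}: (q & p)=False q=True p=False
s_4={p,r,s}: (q & p)=False q=False p=True
s_5={p,r,s}: (q & p)=False q=False p=True
G((q & p)) holds globally = False
First violation at position 1.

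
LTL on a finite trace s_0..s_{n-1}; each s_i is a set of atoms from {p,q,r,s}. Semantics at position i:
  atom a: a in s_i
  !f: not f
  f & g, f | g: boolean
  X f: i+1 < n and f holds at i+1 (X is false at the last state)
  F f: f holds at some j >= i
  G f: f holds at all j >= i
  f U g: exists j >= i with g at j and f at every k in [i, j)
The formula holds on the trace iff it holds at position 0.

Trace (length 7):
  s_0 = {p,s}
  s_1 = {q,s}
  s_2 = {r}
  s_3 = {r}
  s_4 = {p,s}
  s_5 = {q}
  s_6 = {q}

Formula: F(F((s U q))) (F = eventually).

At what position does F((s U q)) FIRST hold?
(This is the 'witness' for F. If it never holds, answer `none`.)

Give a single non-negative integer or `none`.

s_0={p,s}: F((s U q))=True (s U q)=True s=True q=False
s_1={q,s}: F((s U q))=True (s U q)=True s=True q=True
s_2={r}: F((s U q))=True (s U q)=False s=False q=False
s_3={r}: F((s U q))=True (s U q)=False s=False q=False
s_4={p,s}: F((s U q))=True (s U q)=True s=True q=False
s_5={q}: F((s U q))=True (s U q)=True s=False q=True
s_6={q}: F((s U q))=True (s U q)=True s=False q=True
F(F((s U q))) holds; first witness at position 0.

Answer: 0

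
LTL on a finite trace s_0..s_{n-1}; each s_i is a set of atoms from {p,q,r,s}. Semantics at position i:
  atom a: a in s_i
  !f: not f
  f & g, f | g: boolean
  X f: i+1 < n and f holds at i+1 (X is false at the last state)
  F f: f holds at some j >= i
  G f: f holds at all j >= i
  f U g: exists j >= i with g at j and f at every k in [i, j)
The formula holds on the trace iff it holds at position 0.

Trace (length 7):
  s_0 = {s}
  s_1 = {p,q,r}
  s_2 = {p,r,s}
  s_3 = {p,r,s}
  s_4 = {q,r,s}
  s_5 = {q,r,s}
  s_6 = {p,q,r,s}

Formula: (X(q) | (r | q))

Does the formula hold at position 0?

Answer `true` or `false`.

Answer: true

Derivation:
s_0={s}: (X(q) | (r | q))=True X(q)=True q=False (r | q)=False r=False
s_1={p,q,r}: (X(q) | (r | q))=True X(q)=False q=True (r | q)=True r=True
s_2={p,r,s}: (X(q) | (r | q))=True X(q)=False q=False (r | q)=True r=True
s_3={p,r,s}: (X(q) | (r | q))=True X(q)=True q=False (r | q)=True r=True
s_4={q,r,s}: (X(q) | (r | q))=True X(q)=True q=True (r | q)=True r=True
s_5={q,r,s}: (X(q) | (r | q))=True X(q)=True q=True (r | q)=True r=True
s_6={p,q,r,s}: (X(q) | (r | q))=True X(q)=False q=True (r | q)=True r=True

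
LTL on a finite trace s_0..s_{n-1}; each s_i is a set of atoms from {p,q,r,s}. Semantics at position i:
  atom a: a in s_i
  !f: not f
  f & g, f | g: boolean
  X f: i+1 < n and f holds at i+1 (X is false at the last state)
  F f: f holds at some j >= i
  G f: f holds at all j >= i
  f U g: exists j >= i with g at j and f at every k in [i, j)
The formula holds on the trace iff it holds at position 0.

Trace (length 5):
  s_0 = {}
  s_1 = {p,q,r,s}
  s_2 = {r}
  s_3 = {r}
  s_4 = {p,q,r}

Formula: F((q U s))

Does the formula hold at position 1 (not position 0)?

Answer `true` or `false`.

s_0={}: F((q U s))=True (q U s)=False q=False s=False
s_1={p,q,r,s}: F((q U s))=True (q U s)=True q=True s=True
s_2={r}: F((q U s))=False (q U s)=False q=False s=False
s_3={r}: F((q U s))=False (q U s)=False q=False s=False
s_4={p,q,r}: F((q U s))=False (q U s)=False q=True s=False
Evaluating at position 1: result = True

Answer: true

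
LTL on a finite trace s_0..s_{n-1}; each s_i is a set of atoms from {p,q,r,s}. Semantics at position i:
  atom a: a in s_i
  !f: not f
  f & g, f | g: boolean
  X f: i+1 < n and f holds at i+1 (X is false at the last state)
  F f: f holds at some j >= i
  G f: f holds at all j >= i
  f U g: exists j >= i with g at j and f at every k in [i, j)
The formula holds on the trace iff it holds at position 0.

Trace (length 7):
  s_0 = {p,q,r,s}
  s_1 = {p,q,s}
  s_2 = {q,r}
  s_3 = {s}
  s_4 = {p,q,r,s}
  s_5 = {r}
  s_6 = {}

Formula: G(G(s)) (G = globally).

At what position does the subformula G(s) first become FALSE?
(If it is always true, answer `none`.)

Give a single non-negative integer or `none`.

Answer: 0

Derivation:
s_0={p,q,r,s}: G(s)=False s=True
s_1={p,q,s}: G(s)=False s=True
s_2={q,r}: G(s)=False s=False
s_3={s}: G(s)=False s=True
s_4={p,q,r,s}: G(s)=False s=True
s_5={r}: G(s)=False s=False
s_6={}: G(s)=False s=False
G(G(s)) holds globally = False
First violation at position 0.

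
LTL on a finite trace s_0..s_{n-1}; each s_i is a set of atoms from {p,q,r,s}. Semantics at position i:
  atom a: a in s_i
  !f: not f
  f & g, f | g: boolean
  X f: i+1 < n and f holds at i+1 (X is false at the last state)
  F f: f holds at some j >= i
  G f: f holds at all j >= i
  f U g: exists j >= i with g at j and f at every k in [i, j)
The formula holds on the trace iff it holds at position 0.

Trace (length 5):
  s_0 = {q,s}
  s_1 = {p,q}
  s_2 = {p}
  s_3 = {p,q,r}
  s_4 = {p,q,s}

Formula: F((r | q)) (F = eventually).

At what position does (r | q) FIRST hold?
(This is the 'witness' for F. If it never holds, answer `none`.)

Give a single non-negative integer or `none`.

Answer: 0

Derivation:
s_0={q,s}: (r | q)=True r=False q=True
s_1={p,q}: (r | q)=True r=False q=True
s_2={p}: (r | q)=False r=False q=False
s_3={p,q,r}: (r | q)=True r=True q=True
s_4={p,q,s}: (r | q)=True r=False q=True
F((r | q)) holds; first witness at position 0.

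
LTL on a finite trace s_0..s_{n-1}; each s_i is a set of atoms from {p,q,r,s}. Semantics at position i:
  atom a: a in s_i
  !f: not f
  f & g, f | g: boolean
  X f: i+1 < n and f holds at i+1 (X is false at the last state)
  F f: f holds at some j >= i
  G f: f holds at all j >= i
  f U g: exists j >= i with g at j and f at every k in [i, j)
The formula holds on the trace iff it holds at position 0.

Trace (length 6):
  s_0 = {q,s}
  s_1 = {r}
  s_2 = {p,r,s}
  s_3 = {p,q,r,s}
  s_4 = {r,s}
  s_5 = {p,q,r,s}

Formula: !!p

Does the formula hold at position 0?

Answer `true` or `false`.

s_0={q,s}: !!p=False !p=True p=False
s_1={r}: !!p=False !p=True p=False
s_2={p,r,s}: !!p=True !p=False p=True
s_3={p,q,r,s}: !!p=True !p=False p=True
s_4={r,s}: !!p=False !p=True p=False
s_5={p,q,r,s}: !!p=True !p=False p=True

Answer: false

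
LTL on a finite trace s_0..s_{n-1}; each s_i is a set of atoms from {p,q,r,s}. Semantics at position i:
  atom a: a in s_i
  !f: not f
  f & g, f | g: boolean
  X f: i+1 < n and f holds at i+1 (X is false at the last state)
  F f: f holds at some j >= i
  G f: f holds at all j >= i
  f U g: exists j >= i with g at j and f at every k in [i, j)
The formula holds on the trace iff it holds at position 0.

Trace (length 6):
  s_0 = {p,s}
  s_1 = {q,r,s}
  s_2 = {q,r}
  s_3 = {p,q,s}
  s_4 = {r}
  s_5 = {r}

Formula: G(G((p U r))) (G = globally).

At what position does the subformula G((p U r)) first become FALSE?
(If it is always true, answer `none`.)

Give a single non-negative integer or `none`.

s_0={p,s}: G((p U r))=True (p U r)=True p=True r=False
s_1={q,r,s}: G((p U r))=True (p U r)=True p=False r=True
s_2={q,r}: G((p U r))=True (p U r)=True p=False r=True
s_3={p,q,s}: G((p U r))=True (p U r)=True p=True r=False
s_4={r}: G((p U r))=True (p U r)=True p=False r=True
s_5={r}: G((p U r))=True (p U r)=True p=False r=True
G(G((p U r))) holds globally = True
No violation — formula holds at every position.

Answer: none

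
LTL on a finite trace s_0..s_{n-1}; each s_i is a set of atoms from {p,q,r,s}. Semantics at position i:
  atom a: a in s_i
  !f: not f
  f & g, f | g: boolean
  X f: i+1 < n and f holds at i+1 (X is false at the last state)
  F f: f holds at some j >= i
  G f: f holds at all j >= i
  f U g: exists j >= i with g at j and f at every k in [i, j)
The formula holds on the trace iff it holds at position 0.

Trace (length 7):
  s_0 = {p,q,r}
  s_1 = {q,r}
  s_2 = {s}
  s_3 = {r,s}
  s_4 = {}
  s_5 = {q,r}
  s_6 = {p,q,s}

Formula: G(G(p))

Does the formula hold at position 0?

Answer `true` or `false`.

s_0={p,q,r}: G(G(p))=False G(p)=False p=True
s_1={q,r}: G(G(p))=False G(p)=False p=False
s_2={s}: G(G(p))=False G(p)=False p=False
s_3={r,s}: G(G(p))=False G(p)=False p=False
s_4={}: G(G(p))=False G(p)=False p=False
s_5={q,r}: G(G(p))=False G(p)=False p=False
s_6={p,q,s}: G(G(p))=True G(p)=True p=True

Answer: false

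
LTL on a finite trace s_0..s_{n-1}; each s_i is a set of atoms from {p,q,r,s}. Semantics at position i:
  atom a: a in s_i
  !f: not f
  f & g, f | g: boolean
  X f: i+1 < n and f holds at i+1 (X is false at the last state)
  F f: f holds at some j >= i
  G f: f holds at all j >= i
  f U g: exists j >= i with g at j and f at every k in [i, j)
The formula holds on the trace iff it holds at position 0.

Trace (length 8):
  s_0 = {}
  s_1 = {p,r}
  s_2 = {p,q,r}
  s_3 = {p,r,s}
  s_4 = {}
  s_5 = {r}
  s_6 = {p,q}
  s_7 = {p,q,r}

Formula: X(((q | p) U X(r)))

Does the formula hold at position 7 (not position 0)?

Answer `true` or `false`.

s_0={}: X(((q | p) U X(r)))=True ((q | p) U X(r))=True (q | p)=False q=False p=False X(r)=True r=False
s_1={p,r}: X(((q | p) U X(r)))=True ((q | p) U X(r))=True (q | p)=True q=False p=True X(r)=True r=True
s_2={p,q,r}: X(((q | p) U X(r)))=True ((q | p) U X(r))=True (q | p)=True q=True p=True X(r)=True r=True
s_3={p,r,s}: X(((q | p) U X(r)))=True ((q | p) U X(r))=True (q | p)=True q=False p=True X(r)=False r=True
s_4={}: X(((q | p) U X(r)))=False ((q | p) U X(r))=True (q | p)=False q=False p=False X(r)=True r=False
s_5={r}: X(((q | p) U X(r)))=True ((q | p) U X(r))=False (q | p)=False q=False p=False X(r)=False r=True
s_6={p,q}: X(((q | p) U X(r)))=False ((q | p) U X(r))=True (q | p)=True q=True p=True X(r)=True r=False
s_7={p,q,r}: X(((q | p) U X(r)))=False ((q | p) U X(r))=False (q | p)=True q=True p=True X(r)=False r=True
Evaluating at position 7: result = False

Answer: false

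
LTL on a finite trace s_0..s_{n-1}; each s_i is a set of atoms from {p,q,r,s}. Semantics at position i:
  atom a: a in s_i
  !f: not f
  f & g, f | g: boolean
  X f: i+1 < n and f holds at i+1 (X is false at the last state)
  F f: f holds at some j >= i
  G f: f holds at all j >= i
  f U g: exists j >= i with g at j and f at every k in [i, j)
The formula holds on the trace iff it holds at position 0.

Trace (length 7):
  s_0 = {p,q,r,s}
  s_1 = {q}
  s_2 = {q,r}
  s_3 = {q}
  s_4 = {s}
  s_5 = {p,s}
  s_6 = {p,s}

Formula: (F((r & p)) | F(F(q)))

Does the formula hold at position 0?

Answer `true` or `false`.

Answer: true

Derivation:
s_0={p,q,r,s}: (F((r & p)) | F(F(q)))=True F((r & p))=True (r & p)=True r=True p=True F(F(q))=True F(q)=True q=True
s_1={q}: (F((r & p)) | F(F(q)))=True F((r & p))=False (r & p)=False r=False p=False F(F(q))=True F(q)=True q=True
s_2={q,r}: (F((r & p)) | F(F(q)))=True F((r & p))=False (r & p)=False r=True p=False F(F(q))=True F(q)=True q=True
s_3={q}: (F((r & p)) | F(F(q)))=True F((r & p))=False (r & p)=False r=False p=False F(F(q))=True F(q)=True q=True
s_4={s}: (F((r & p)) | F(F(q)))=False F((r & p))=False (r & p)=False r=False p=False F(F(q))=False F(q)=False q=False
s_5={p,s}: (F((r & p)) | F(F(q)))=False F((r & p))=False (r & p)=False r=False p=True F(F(q))=False F(q)=False q=False
s_6={p,s}: (F((r & p)) | F(F(q)))=False F((r & p))=False (r & p)=False r=False p=True F(F(q))=False F(q)=False q=False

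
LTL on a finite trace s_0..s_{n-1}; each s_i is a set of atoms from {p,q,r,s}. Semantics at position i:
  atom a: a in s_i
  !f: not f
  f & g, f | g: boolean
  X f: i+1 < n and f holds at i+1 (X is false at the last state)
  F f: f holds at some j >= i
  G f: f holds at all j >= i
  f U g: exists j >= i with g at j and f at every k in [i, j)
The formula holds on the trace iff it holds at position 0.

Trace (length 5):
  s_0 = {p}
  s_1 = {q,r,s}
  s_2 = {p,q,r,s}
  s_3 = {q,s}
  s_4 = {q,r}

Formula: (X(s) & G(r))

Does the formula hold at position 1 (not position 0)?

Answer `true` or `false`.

s_0={p}: (X(s) & G(r))=False X(s)=True s=False G(r)=False r=False
s_1={q,r,s}: (X(s) & G(r))=False X(s)=True s=True G(r)=False r=True
s_2={p,q,r,s}: (X(s) & G(r))=False X(s)=True s=True G(r)=False r=True
s_3={q,s}: (X(s) & G(r))=False X(s)=False s=True G(r)=False r=False
s_4={q,r}: (X(s) & G(r))=False X(s)=False s=False G(r)=True r=True
Evaluating at position 1: result = False

Answer: false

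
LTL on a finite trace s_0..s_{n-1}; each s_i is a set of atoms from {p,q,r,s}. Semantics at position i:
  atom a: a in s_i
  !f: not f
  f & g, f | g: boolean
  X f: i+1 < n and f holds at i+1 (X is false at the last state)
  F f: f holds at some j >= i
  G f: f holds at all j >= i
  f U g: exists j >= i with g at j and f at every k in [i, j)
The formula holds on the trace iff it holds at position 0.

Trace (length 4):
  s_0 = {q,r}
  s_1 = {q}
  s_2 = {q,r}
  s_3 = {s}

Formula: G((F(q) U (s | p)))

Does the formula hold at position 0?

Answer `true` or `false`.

s_0={q,r}: G((F(q) U (s | p)))=True (F(q) U (s | p))=True F(q)=True q=True (s | p)=False s=False p=False
s_1={q}: G((F(q) U (s | p)))=True (F(q) U (s | p))=True F(q)=True q=True (s | p)=False s=False p=False
s_2={q,r}: G((F(q) U (s | p)))=True (F(q) U (s | p))=True F(q)=True q=True (s | p)=False s=False p=False
s_3={s}: G((F(q) U (s | p)))=True (F(q) U (s | p))=True F(q)=False q=False (s | p)=True s=True p=False

Answer: true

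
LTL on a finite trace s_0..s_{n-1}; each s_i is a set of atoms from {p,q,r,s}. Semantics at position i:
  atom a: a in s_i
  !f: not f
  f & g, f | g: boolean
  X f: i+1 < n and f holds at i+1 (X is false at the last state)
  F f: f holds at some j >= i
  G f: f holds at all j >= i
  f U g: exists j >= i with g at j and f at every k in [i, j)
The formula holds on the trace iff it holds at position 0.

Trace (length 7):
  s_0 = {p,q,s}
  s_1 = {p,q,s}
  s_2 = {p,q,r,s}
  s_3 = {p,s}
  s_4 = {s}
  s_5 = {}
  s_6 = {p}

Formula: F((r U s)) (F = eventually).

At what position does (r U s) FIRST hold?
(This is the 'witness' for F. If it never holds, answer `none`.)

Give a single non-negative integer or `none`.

s_0={p,q,s}: (r U s)=True r=False s=True
s_1={p,q,s}: (r U s)=True r=False s=True
s_2={p,q,r,s}: (r U s)=True r=True s=True
s_3={p,s}: (r U s)=True r=False s=True
s_4={s}: (r U s)=True r=False s=True
s_5={}: (r U s)=False r=False s=False
s_6={p}: (r U s)=False r=False s=False
F((r U s)) holds; first witness at position 0.

Answer: 0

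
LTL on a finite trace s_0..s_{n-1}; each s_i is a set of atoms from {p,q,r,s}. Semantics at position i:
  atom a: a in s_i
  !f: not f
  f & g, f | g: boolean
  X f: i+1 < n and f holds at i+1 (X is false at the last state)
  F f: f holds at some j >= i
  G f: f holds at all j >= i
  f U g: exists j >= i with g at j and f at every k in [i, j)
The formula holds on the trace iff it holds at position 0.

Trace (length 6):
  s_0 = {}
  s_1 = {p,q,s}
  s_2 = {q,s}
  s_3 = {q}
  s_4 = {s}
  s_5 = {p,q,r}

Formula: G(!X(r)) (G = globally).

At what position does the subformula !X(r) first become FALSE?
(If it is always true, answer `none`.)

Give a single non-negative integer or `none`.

Answer: 4

Derivation:
s_0={}: !X(r)=True X(r)=False r=False
s_1={p,q,s}: !X(r)=True X(r)=False r=False
s_2={q,s}: !X(r)=True X(r)=False r=False
s_3={q}: !X(r)=True X(r)=False r=False
s_4={s}: !X(r)=False X(r)=True r=False
s_5={p,q,r}: !X(r)=True X(r)=False r=True
G(!X(r)) holds globally = False
First violation at position 4.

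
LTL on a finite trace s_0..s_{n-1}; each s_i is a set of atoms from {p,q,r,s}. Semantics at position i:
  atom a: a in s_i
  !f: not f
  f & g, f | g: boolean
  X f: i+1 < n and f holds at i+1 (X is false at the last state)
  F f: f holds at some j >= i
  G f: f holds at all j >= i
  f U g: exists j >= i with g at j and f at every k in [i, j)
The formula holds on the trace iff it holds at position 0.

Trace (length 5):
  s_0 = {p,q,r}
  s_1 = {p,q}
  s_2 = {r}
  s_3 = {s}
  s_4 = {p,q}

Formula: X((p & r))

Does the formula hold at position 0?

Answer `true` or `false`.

s_0={p,q,r}: X((p & r))=False (p & r)=True p=True r=True
s_1={p,q}: X((p & r))=False (p & r)=False p=True r=False
s_2={r}: X((p & r))=False (p & r)=False p=False r=True
s_3={s}: X((p & r))=False (p & r)=False p=False r=False
s_4={p,q}: X((p & r))=False (p & r)=False p=True r=False

Answer: false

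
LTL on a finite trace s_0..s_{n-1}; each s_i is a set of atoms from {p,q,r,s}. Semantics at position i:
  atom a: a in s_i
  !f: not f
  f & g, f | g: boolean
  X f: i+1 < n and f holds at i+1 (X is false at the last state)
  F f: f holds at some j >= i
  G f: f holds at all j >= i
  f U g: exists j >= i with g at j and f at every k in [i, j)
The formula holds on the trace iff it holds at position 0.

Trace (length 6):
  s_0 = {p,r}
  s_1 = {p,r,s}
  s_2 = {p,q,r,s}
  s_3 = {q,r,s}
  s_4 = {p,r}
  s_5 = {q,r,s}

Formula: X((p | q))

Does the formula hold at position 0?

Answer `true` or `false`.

Answer: true

Derivation:
s_0={p,r}: X((p | q))=True (p | q)=True p=True q=False
s_1={p,r,s}: X((p | q))=True (p | q)=True p=True q=False
s_2={p,q,r,s}: X((p | q))=True (p | q)=True p=True q=True
s_3={q,r,s}: X((p | q))=True (p | q)=True p=False q=True
s_4={p,r}: X((p | q))=True (p | q)=True p=True q=False
s_5={q,r,s}: X((p | q))=False (p | q)=True p=False q=True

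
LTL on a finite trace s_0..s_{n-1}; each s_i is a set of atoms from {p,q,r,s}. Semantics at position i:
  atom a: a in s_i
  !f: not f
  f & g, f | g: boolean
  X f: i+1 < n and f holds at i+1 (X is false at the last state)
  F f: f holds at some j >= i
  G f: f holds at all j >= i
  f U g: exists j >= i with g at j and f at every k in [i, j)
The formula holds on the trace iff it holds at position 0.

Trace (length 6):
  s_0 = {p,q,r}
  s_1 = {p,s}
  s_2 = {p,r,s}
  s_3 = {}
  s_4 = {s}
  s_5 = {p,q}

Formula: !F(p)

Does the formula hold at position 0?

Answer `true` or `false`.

s_0={p,q,r}: !F(p)=False F(p)=True p=True
s_1={p,s}: !F(p)=False F(p)=True p=True
s_2={p,r,s}: !F(p)=False F(p)=True p=True
s_3={}: !F(p)=False F(p)=True p=False
s_4={s}: !F(p)=False F(p)=True p=False
s_5={p,q}: !F(p)=False F(p)=True p=True

Answer: false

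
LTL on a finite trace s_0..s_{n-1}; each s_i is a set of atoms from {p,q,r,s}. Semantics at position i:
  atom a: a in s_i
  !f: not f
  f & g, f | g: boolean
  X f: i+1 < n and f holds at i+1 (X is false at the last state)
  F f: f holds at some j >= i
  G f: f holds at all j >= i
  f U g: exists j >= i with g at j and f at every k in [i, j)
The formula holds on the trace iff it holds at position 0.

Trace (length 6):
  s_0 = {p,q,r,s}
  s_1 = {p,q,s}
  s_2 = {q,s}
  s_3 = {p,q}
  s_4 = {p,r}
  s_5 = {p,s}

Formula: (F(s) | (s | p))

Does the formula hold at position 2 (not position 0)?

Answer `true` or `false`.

Answer: true

Derivation:
s_0={p,q,r,s}: (F(s) | (s | p))=True F(s)=True s=True (s | p)=True p=True
s_1={p,q,s}: (F(s) | (s | p))=True F(s)=True s=True (s | p)=True p=True
s_2={q,s}: (F(s) | (s | p))=True F(s)=True s=True (s | p)=True p=False
s_3={p,q}: (F(s) | (s | p))=True F(s)=True s=False (s | p)=True p=True
s_4={p,r}: (F(s) | (s | p))=True F(s)=True s=False (s | p)=True p=True
s_5={p,s}: (F(s) | (s | p))=True F(s)=True s=True (s | p)=True p=True
Evaluating at position 2: result = True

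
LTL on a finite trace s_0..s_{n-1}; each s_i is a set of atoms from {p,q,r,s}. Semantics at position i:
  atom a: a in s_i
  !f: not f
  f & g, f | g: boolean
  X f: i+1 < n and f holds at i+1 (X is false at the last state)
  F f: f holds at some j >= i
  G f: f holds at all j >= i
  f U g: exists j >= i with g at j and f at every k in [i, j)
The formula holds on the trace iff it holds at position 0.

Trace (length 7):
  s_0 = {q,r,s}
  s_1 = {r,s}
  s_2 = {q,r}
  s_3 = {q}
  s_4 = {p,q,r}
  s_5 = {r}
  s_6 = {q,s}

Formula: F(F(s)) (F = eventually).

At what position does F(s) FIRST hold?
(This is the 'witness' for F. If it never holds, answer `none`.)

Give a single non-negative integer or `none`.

s_0={q,r,s}: F(s)=True s=True
s_1={r,s}: F(s)=True s=True
s_2={q,r}: F(s)=True s=False
s_3={q}: F(s)=True s=False
s_4={p,q,r}: F(s)=True s=False
s_5={r}: F(s)=True s=False
s_6={q,s}: F(s)=True s=True
F(F(s)) holds; first witness at position 0.

Answer: 0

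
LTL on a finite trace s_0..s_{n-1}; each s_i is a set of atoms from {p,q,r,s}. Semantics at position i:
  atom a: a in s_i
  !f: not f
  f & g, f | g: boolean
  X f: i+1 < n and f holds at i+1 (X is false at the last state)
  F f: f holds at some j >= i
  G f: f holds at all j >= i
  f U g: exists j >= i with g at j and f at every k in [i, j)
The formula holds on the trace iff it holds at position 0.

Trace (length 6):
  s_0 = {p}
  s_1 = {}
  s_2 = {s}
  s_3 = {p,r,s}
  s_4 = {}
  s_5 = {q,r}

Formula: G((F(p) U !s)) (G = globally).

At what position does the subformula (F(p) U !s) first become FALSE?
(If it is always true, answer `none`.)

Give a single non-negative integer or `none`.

s_0={p}: (F(p) U !s)=True F(p)=True p=True !s=True s=False
s_1={}: (F(p) U !s)=True F(p)=True p=False !s=True s=False
s_2={s}: (F(p) U !s)=True F(p)=True p=False !s=False s=True
s_3={p,r,s}: (F(p) U !s)=True F(p)=True p=True !s=False s=True
s_4={}: (F(p) U !s)=True F(p)=False p=False !s=True s=False
s_5={q,r}: (F(p) U !s)=True F(p)=False p=False !s=True s=False
G((F(p) U !s)) holds globally = True
No violation — formula holds at every position.

Answer: none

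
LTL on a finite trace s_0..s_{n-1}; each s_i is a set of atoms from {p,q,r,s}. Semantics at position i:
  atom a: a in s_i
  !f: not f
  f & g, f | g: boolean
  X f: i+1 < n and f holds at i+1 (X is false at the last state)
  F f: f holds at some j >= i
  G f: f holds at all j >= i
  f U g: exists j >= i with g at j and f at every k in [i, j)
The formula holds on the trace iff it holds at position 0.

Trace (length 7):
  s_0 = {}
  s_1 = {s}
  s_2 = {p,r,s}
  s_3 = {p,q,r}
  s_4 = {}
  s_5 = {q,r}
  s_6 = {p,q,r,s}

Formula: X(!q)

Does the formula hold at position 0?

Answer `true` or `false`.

s_0={}: X(!q)=True !q=True q=False
s_1={s}: X(!q)=True !q=True q=False
s_2={p,r,s}: X(!q)=False !q=True q=False
s_3={p,q,r}: X(!q)=True !q=False q=True
s_4={}: X(!q)=False !q=True q=False
s_5={q,r}: X(!q)=False !q=False q=True
s_6={p,q,r,s}: X(!q)=False !q=False q=True

Answer: true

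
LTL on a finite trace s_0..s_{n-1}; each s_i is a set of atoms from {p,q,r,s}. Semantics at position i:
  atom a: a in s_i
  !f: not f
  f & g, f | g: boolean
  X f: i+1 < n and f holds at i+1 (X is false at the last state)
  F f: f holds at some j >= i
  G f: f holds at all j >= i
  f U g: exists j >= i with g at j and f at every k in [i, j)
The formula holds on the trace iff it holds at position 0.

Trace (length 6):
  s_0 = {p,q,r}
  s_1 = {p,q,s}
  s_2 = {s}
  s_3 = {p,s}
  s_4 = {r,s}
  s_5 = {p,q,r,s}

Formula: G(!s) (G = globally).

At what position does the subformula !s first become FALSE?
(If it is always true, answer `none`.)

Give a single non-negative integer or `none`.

s_0={p,q,r}: !s=True s=False
s_1={p,q,s}: !s=False s=True
s_2={s}: !s=False s=True
s_3={p,s}: !s=False s=True
s_4={r,s}: !s=False s=True
s_5={p,q,r,s}: !s=False s=True
G(!s) holds globally = False
First violation at position 1.

Answer: 1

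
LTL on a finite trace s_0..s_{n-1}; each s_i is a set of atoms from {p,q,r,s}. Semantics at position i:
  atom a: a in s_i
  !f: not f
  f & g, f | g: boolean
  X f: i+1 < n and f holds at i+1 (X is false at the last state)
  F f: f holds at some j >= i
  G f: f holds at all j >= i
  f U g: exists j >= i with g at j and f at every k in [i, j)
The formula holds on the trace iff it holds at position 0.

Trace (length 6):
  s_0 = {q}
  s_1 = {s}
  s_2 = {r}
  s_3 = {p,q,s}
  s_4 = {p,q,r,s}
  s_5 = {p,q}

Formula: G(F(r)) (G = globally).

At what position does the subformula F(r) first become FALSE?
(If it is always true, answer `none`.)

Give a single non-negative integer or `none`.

s_0={q}: F(r)=True r=False
s_1={s}: F(r)=True r=False
s_2={r}: F(r)=True r=True
s_3={p,q,s}: F(r)=True r=False
s_4={p,q,r,s}: F(r)=True r=True
s_5={p,q}: F(r)=False r=False
G(F(r)) holds globally = False
First violation at position 5.

Answer: 5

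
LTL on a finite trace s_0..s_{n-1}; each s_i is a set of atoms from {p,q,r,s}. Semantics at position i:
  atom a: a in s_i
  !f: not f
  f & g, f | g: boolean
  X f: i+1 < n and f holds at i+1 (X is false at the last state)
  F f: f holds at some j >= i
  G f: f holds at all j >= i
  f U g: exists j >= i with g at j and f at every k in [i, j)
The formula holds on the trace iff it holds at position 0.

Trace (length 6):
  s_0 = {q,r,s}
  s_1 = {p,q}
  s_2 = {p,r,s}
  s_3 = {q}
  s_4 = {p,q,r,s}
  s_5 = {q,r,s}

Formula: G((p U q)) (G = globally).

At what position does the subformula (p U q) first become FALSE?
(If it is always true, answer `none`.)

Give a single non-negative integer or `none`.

s_0={q,r,s}: (p U q)=True p=False q=True
s_1={p,q}: (p U q)=True p=True q=True
s_2={p,r,s}: (p U q)=True p=True q=False
s_3={q}: (p U q)=True p=False q=True
s_4={p,q,r,s}: (p U q)=True p=True q=True
s_5={q,r,s}: (p U q)=True p=False q=True
G((p U q)) holds globally = True
No violation — formula holds at every position.

Answer: none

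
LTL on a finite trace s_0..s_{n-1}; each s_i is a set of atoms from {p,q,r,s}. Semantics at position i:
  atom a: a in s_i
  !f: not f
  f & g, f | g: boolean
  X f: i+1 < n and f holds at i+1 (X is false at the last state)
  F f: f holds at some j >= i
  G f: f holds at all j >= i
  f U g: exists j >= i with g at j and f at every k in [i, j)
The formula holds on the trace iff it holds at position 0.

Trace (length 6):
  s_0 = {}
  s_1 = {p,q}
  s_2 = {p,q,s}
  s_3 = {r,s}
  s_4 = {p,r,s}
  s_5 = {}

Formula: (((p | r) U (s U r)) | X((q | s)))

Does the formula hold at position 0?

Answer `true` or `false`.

Answer: true

Derivation:
s_0={}: (((p | r) U (s U r)) | X((q | s)))=True ((p | r) U (s U r))=False (p | r)=False p=False r=False (s U r)=False s=False X((q | s))=True (q | s)=False q=False
s_1={p,q}: (((p | r) U (s U r)) | X((q | s)))=True ((p | r) U (s U r))=True (p | r)=True p=True r=False (s U r)=False s=False X((q | s))=True (q | s)=True q=True
s_2={p,q,s}: (((p | r) U (s U r)) | X((q | s)))=True ((p | r) U (s U r))=True (p | r)=True p=True r=False (s U r)=True s=True X((q | s))=True (q | s)=True q=True
s_3={r,s}: (((p | r) U (s U r)) | X((q | s)))=True ((p | r) U (s U r))=True (p | r)=True p=False r=True (s U r)=True s=True X((q | s))=True (q | s)=True q=False
s_4={p,r,s}: (((p | r) U (s U r)) | X((q | s)))=True ((p | r) U (s U r))=True (p | r)=True p=True r=True (s U r)=True s=True X((q | s))=False (q | s)=True q=False
s_5={}: (((p | r) U (s U r)) | X((q | s)))=False ((p | r) U (s U r))=False (p | r)=False p=False r=False (s U r)=False s=False X((q | s))=False (q | s)=False q=False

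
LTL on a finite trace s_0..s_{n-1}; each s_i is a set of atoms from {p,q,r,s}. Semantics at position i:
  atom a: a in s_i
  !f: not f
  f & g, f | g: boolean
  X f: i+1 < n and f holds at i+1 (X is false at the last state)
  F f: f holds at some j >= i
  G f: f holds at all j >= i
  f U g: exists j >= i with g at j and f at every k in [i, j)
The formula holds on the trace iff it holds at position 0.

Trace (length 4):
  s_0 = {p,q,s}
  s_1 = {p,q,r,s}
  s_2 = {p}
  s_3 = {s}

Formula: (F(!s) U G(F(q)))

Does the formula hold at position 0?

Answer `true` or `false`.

Answer: false

Derivation:
s_0={p,q,s}: (F(!s) U G(F(q)))=False F(!s)=True !s=False s=True G(F(q))=False F(q)=True q=True
s_1={p,q,r,s}: (F(!s) U G(F(q)))=False F(!s)=True !s=False s=True G(F(q))=False F(q)=True q=True
s_2={p}: (F(!s) U G(F(q)))=False F(!s)=True !s=True s=False G(F(q))=False F(q)=False q=False
s_3={s}: (F(!s) U G(F(q)))=False F(!s)=False !s=False s=True G(F(q))=False F(q)=False q=False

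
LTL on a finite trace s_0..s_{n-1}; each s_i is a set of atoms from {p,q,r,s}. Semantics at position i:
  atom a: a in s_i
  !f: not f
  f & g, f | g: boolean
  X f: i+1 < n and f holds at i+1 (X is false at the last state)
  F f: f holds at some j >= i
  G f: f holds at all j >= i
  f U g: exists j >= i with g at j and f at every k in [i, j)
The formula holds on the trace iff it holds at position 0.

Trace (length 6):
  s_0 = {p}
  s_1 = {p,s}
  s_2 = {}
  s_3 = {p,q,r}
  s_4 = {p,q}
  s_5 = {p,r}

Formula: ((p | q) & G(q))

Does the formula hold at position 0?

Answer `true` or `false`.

s_0={p}: ((p | q) & G(q))=False (p | q)=True p=True q=False G(q)=False
s_1={p,s}: ((p | q) & G(q))=False (p | q)=True p=True q=False G(q)=False
s_2={}: ((p | q) & G(q))=False (p | q)=False p=False q=False G(q)=False
s_3={p,q,r}: ((p | q) & G(q))=False (p | q)=True p=True q=True G(q)=False
s_4={p,q}: ((p | q) & G(q))=False (p | q)=True p=True q=True G(q)=False
s_5={p,r}: ((p | q) & G(q))=False (p | q)=True p=True q=False G(q)=False

Answer: false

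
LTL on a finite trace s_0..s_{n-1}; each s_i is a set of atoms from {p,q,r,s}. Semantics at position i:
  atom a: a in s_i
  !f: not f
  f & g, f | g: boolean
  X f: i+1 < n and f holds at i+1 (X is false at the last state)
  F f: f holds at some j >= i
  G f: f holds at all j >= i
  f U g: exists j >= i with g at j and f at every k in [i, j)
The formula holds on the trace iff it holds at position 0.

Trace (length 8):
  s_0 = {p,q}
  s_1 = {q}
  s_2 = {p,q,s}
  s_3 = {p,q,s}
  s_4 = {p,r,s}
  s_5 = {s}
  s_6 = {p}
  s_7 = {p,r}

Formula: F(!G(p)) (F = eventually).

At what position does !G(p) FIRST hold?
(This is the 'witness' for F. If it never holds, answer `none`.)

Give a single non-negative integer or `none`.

Answer: 0

Derivation:
s_0={p,q}: !G(p)=True G(p)=False p=True
s_1={q}: !G(p)=True G(p)=False p=False
s_2={p,q,s}: !G(p)=True G(p)=False p=True
s_3={p,q,s}: !G(p)=True G(p)=False p=True
s_4={p,r,s}: !G(p)=True G(p)=False p=True
s_5={s}: !G(p)=True G(p)=False p=False
s_6={p}: !G(p)=False G(p)=True p=True
s_7={p,r}: !G(p)=False G(p)=True p=True
F(!G(p)) holds; first witness at position 0.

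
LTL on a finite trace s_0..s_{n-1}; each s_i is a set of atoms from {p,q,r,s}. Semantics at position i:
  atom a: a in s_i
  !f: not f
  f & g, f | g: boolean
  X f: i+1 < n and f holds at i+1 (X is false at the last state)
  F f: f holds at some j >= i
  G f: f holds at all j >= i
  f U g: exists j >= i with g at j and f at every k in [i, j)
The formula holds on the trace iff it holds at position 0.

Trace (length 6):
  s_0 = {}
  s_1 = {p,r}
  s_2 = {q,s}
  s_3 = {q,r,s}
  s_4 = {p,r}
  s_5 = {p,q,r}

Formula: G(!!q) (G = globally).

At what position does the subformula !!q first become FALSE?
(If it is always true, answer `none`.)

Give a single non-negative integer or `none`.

Answer: 0

Derivation:
s_0={}: !!q=False !q=True q=False
s_1={p,r}: !!q=False !q=True q=False
s_2={q,s}: !!q=True !q=False q=True
s_3={q,r,s}: !!q=True !q=False q=True
s_4={p,r}: !!q=False !q=True q=False
s_5={p,q,r}: !!q=True !q=False q=True
G(!!q) holds globally = False
First violation at position 0.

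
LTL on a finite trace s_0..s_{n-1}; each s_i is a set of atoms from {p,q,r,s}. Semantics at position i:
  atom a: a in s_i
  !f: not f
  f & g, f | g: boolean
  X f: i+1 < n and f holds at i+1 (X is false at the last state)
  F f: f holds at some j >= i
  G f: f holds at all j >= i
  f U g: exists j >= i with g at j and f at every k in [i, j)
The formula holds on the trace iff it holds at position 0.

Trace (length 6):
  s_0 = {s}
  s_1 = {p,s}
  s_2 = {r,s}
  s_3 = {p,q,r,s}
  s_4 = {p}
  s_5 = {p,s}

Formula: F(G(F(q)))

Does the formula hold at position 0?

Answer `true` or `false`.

s_0={s}: F(G(F(q)))=False G(F(q))=False F(q)=True q=False
s_1={p,s}: F(G(F(q)))=False G(F(q))=False F(q)=True q=False
s_2={r,s}: F(G(F(q)))=False G(F(q))=False F(q)=True q=False
s_3={p,q,r,s}: F(G(F(q)))=False G(F(q))=False F(q)=True q=True
s_4={p}: F(G(F(q)))=False G(F(q))=False F(q)=False q=False
s_5={p,s}: F(G(F(q)))=False G(F(q))=False F(q)=False q=False

Answer: false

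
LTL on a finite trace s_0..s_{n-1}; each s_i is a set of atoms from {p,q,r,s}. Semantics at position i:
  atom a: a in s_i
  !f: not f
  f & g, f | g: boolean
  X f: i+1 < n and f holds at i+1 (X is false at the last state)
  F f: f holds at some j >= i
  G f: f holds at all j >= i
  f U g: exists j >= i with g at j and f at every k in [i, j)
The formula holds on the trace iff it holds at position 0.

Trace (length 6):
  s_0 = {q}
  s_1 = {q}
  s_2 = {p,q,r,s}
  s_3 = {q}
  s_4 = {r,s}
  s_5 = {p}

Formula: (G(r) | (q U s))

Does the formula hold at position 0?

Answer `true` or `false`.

s_0={q}: (G(r) | (q U s))=True G(r)=False r=False (q U s)=True q=True s=False
s_1={q}: (G(r) | (q U s))=True G(r)=False r=False (q U s)=True q=True s=False
s_2={p,q,r,s}: (G(r) | (q U s))=True G(r)=False r=True (q U s)=True q=True s=True
s_3={q}: (G(r) | (q U s))=True G(r)=False r=False (q U s)=True q=True s=False
s_4={r,s}: (G(r) | (q U s))=True G(r)=False r=True (q U s)=True q=False s=True
s_5={p}: (G(r) | (q U s))=False G(r)=False r=False (q U s)=False q=False s=False

Answer: true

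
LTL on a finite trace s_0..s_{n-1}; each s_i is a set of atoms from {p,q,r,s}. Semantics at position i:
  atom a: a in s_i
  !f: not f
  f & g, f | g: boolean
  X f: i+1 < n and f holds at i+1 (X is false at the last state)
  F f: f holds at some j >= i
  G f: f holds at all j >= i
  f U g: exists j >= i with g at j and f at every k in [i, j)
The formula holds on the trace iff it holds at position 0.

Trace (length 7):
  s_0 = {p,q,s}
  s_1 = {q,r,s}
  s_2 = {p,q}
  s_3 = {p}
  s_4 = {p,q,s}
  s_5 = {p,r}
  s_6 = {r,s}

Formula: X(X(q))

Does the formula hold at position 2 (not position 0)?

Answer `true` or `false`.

s_0={p,q,s}: X(X(q))=True X(q)=True q=True
s_1={q,r,s}: X(X(q))=False X(q)=True q=True
s_2={p,q}: X(X(q))=True X(q)=False q=True
s_3={p}: X(X(q))=False X(q)=True q=False
s_4={p,q,s}: X(X(q))=False X(q)=False q=True
s_5={p,r}: X(X(q))=False X(q)=False q=False
s_6={r,s}: X(X(q))=False X(q)=False q=False
Evaluating at position 2: result = True

Answer: true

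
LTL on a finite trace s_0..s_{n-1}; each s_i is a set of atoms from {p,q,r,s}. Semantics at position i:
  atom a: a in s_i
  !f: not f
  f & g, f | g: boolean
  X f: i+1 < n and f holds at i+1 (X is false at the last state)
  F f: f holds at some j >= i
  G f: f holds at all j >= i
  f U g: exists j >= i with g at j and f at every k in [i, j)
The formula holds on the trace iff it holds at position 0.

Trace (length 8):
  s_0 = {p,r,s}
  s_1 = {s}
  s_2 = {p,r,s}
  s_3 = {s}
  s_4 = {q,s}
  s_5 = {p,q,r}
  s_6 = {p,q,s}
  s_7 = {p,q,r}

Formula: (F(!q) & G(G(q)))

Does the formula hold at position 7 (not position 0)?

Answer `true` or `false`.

Answer: false

Derivation:
s_0={p,r,s}: (F(!q) & G(G(q)))=False F(!q)=True !q=True q=False G(G(q))=False G(q)=False
s_1={s}: (F(!q) & G(G(q)))=False F(!q)=True !q=True q=False G(G(q))=False G(q)=False
s_2={p,r,s}: (F(!q) & G(G(q)))=False F(!q)=True !q=True q=False G(G(q))=False G(q)=False
s_3={s}: (F(!q) & G(G(q)))=False F(!q)=True !q=True q=False G(G(q))=False G(q)=False
s_4={q,s}: (F(!q) & G(G(q)))=False F(!q)=False !q=False q=True G(G(q))=True G(q)=True
s_5={p,q,r}: (F(!q) & G(G(q)))=False F(!q)=False !q=False q=True G(G(q))=True G(q)=True
s_6={p,q,s}: (F(!q) & G(G(q)))=False F(!q)=False !q=False q=True G(G(q))=True G(q)=True
s_7={p,q,r}: (F(!q) & G(G(q)))=False F(!q)=False !q=False q=True G(G(q))=True G(q)=True
Evaluating at position 7: result = False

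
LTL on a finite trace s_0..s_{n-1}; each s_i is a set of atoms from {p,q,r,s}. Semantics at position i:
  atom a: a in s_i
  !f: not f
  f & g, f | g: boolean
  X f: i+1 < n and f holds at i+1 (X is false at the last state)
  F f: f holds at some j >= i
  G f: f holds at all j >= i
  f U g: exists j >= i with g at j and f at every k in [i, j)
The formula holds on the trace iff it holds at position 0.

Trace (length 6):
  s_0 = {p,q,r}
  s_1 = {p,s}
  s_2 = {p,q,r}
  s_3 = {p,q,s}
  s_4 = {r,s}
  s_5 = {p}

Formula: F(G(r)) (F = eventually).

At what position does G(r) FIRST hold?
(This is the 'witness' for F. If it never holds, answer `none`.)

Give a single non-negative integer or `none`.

s_0={p,q,r}: G(r)=False r=True
s_1={p,s}: G(r)=False r=False
s_2={p,q,r}: G(r)=False r=True
s_3={p,q,s}: G(r)=False r=False
s_4={r,s}: G(r)=False r=True
s_5={p}: G(r)=False r=False
F(G(r)) does not hold (no witness exists).

Answer: none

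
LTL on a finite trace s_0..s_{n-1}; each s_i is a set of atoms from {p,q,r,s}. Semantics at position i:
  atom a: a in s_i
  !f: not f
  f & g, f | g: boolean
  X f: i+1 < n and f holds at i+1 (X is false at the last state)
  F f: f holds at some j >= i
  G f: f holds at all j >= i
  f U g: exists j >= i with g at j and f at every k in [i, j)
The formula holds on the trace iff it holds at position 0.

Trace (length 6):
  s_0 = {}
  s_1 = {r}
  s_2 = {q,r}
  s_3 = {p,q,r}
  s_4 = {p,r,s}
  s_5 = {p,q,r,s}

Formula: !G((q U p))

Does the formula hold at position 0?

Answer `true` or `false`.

s_0={}: !G((q U p))=True G((q U p))=False (q U p)=False q=False p=False
s_1={r}: !G((q U p))=True G((q U p))=False (q U p)=False q=False p=False
s_2={q,r}: !G((q U p))=False G((q U p))=True (q U p)=True q=True p=False
s_3={p,q,r}: !G((q U p))=False G((q U p))=True (q U p)=True q=True p=True
s_4={p,r,s}: !G((q U p))=False G((q U p))=True (q U p)=True q=False p=True
s_5={p,q,r,s}: !G((q U p))=False G((q U p))=True (q U p)=True q=True p=True

Answer: true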